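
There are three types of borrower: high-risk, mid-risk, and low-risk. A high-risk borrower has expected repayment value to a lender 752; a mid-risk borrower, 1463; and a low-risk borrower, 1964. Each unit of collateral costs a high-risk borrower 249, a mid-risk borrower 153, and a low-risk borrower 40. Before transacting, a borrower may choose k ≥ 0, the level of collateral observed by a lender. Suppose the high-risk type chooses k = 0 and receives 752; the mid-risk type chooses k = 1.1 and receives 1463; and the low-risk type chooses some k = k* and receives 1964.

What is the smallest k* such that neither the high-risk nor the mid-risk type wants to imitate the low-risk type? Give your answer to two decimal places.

High-risk type (on-path payoff 752) won't mimic when 752 ≥ 1964 − 249·k*, i.e. k* ≥ 4.87.
Mid-risk type (on-path payoff 1463 − 153×1.1 = 1294.7) won't mimic when 1294.7 ≥ 1964 − 153·k*, i.e. k* ≥ 4.37.
Both must hold, so k* = max(4.87, 4.37) = 4.87. The high-risk type's constraint binds.

4.87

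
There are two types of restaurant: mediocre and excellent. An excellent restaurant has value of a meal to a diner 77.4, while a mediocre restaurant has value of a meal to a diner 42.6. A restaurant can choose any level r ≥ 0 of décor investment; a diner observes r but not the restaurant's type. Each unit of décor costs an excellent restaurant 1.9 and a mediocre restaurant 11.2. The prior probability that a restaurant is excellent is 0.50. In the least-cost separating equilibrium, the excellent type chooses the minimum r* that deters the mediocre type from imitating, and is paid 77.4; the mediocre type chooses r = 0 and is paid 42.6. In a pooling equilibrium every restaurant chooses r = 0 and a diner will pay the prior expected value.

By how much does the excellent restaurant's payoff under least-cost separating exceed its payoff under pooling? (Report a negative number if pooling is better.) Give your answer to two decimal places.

Least-cost separating signal: r* solves 42.6 = 77.4 − 11.2·r*, so r* = (77.4 − 42.6)/11.2 ≈ 3.1071.
Excellent type's separating payoff: 77.4 − 1.9 × r* = 77.4 − 1.9 × (77.4 − 42.6)/11.2 = 77.4 − 66.12/11.2 ≈ 71.4964.
Pooling payoff: 0.50 × 77.4 + 0.50 × 42.6 = 60.
Difference: 71.4964 − 60 = 11.4964, i.e. 11.50 to two decimal places.
The excellent type prefers to separate.

11.50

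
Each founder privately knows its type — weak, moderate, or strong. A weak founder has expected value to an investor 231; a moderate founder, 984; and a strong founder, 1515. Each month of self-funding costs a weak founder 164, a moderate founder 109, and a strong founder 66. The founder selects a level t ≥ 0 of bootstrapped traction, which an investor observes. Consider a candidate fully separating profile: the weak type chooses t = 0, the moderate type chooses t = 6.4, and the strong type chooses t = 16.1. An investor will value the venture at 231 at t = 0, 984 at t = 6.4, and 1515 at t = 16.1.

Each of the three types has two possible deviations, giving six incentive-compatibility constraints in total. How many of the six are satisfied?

Moderate (own payoff 984 − 109×6.4 = 286.4): to t=0 gives 231 → no gain ✓; to t=16.1 gives 1515 − 109×16.1 = -239.9 → no gain ✓.
Strong (own payoff 1515 − 66×16.1 = 452.4): to t=0 gives 231 → no gain ✓; to t=6.4 gives 984 − 66×6.4 = 561.6 → profitable ✗.
Weak (own payoff 231): to t=6.4 gives 984 − 164×6.4 = -65.6 → no gain ✓; to t=16.1 gives 1515 − 164×16.1 = -1125.4 → no gain ✓.
5 of the 6 constraints hold; not an equilibrium.

5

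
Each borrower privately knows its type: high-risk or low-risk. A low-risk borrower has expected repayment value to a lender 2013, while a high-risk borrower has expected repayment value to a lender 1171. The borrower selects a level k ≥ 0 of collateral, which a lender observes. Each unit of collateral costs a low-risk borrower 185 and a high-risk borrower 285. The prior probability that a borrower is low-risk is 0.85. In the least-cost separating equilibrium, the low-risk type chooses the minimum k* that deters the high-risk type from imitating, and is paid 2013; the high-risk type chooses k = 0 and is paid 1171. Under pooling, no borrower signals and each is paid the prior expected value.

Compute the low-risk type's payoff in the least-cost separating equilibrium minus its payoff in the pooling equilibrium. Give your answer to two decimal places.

Least-cost separating signal: k* solves 1171 = 2013 − 285·k*, so k* = (2013 − 1171)/285 ≈ 2.9544.
Low-risk type's separating payoff: 2013 − 185 × k* = 2013 − 185 × (2013 − 1171)/285 = 2013 − 155770/285 ≈ 1466.4386.
Pooling payoff: 0.85 × 2013 + 0.15 × 1171 = 1886.7.
Difference: 1466.4386 − 1886.7 = -420.2614, i.e. -420.26 to two decimal places.
The low-risk type would prefer the pooling outcome.

-420.26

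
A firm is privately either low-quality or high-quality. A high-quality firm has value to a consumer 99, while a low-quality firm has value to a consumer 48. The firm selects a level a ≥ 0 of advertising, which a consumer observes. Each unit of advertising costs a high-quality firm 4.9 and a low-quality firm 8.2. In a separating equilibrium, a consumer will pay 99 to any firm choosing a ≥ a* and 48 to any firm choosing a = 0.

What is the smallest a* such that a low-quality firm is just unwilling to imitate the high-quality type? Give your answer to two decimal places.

6.22

A low-quality firm choosing a = 0 receives 48.
Imitating at a* instead would pay 99 at cost 8.2·a*, netting 99 − 8.2·a*.
Indifference: 48 = 99 − 8.2·a*, so a* = (99 − 48) / 8.2 ≈ 6.22.
This is the low-quality type's binding incentive-compatibility constraint; any a ≥ 6.22 sustains separation on that side.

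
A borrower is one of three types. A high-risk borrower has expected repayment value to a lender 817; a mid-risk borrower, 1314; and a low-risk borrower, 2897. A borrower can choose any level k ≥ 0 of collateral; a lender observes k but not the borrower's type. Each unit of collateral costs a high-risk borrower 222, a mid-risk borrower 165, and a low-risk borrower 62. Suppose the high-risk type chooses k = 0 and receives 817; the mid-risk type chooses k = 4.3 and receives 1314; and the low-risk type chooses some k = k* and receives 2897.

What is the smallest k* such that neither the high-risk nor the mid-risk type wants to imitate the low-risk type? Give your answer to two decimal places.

Mid-risk type (on-path payoff 1314 − 165×4.3 = 604.5) won't mimic when 604.5 ≥ 2897 − 165·k*, i.e. k* ≥ 13.89.
High-risk type (on-path payoff 817) won't mimic when 817 ≥ 2897 − 222·k*, i.e. k* ≥ 9.37.
Both must hold, so k* = max(9.37, 13.89) = 13.89. The mid-risk type's constraint binds.

13.89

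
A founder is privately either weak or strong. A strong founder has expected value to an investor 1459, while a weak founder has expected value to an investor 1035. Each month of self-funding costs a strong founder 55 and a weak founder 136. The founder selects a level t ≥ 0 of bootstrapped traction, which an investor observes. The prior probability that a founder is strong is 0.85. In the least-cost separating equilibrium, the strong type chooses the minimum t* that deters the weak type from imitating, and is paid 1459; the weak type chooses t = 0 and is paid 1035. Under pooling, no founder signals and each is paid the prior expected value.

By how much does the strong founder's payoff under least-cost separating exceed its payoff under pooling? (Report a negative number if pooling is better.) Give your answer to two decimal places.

-107.87

Least-cost separating signal: t* solves 1035 = 1459 − 136·t*, so t* = (1459 − 1035)/136 ≈ 3.1176.
Strong type's separating payoff: 1459 − 55 × t* = 1459 − 55 × (1459 − 1035)/136 = 1459 − 23320/136 ≈ 1287.5294.
Pooling payoff: 0.85 × 1459 + 0.15 × 1035 = 1395.4.
Difference: 1287.5294 − 1395.4 = -107.8706, i.e. -107.87 to two decimal places.
The strong type would prefer the pooling outcome.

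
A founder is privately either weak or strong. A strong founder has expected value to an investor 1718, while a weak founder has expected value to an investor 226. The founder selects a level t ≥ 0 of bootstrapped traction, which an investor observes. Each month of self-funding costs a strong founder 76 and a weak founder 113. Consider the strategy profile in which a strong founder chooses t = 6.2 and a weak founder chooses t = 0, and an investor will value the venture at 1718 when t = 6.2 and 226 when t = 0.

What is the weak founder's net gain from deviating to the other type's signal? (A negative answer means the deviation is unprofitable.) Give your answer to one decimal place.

Playing t = 0 the weak founder receives 226.
Deviating to t = 6.2 brings payment 1718 at cost 113 × 6.2 = 700.6, netting 1017.4.
Gain from deviating: 1017.4 − 226 = 791.4.
The gain is positive, so the weak type's incentive-compatibility constraint is violated — this profile is not a separating equilibrium.

791.4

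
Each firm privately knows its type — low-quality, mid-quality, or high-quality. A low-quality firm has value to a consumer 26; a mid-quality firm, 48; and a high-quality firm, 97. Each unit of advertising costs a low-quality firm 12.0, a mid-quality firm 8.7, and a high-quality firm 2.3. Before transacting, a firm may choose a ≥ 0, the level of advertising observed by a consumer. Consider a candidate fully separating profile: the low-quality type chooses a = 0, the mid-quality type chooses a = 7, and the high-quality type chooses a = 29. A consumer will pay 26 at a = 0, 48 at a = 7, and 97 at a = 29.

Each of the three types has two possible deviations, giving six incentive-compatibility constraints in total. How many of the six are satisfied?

4

Low-quality (own payoff 26): to a=7 gives 48 − 12.0×7 = -36 → no gain ✓; to a=29 gives 97 − 12.0×29 = -251 → no gain ✓.
Mid-quality (own payoff 48 − 8.7×7 = -12.9): to a=0 gives 26 → profitable ✗; to a=29 gives 97 − 8.7×29 = -155.3 → no gain ✓.
High-quality (own payoff 97 − 2.3×29 = 30.3): to a=0 gives 26 → no gain ✓; to a=7 gives 48 − 2.3×7 = 31.9 → profitable ✗.
4 of the 6 constraints hold; not an equilibrium.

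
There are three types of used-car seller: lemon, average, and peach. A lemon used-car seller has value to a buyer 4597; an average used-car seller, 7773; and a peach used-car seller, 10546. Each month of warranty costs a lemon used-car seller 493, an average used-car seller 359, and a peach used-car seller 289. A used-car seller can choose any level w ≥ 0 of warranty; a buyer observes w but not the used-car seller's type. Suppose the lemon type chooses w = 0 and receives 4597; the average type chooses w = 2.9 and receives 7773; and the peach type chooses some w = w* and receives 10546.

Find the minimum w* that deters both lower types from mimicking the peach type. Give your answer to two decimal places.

12.07

Average type (on-path payoff 7773 − 359×2.9 = 6731.9) won't mimic when 6731.9 ≥ 10546 − 359·w*, i.e. w* ≥ 10.62.
Lemon type (on-path payoff 4597) won't mimic when 4597 ≥ 10546 − 493·w*, i.e. w* ≥ 12.07.
Both must hold, so w* = max(12.07, 10.62) = 12.07. The lemon type's constraint binds.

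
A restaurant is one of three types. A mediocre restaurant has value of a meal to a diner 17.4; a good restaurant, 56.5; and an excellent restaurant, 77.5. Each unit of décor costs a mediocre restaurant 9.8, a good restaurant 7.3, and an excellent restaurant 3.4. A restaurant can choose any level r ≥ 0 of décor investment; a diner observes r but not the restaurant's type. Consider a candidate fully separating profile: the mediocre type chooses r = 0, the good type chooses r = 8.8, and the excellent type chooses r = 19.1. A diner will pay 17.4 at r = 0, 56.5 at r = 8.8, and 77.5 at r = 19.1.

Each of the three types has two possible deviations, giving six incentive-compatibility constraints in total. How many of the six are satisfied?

3

Good (own payoff 56.5 − 7.3×8.8 = -7.74): to r=0 gives 17.4 → profitable ✗; to r=19.1 gives 77.5 − 7.3×19.1 = -61.93 → no gain ✓.
Excellent (own payoff 77.5 − 3.4×19.1 = 12.56): to r=0 gives 17.4 → profitable ✗; to r=8.8 gives 56.5 − 3.4×8.8 = 26.58 → profitable ✗.
Mediocre (own payoff 17.4): to r=8.8 gives 56.5 − 9.8×8.8 = -29.74 → no gain ✓; to r=19.1 gives 77.5 − 9.8×19.1 = -109.68 → no gain ✓.
3 of the 6 constraints hold; not an equilibrium.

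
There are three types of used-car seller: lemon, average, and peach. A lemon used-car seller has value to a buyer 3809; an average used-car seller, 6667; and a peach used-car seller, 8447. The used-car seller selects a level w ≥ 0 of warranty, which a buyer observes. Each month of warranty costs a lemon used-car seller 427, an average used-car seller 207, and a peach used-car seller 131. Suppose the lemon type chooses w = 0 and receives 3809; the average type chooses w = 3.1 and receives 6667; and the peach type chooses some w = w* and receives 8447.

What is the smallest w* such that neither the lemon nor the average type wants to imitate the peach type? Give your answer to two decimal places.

11.70

Average type (on-path payoff 6667 − 207×3.1 = 6025.3) won't mimic when 6025.3 ≥ 8447 − 207·w*, i.e. w* ≥ 11.70.
Lemon type (on-path payoff 3809) won't mimic when 3809 ≥ 8447 − 427·w*, i.e. w* ≥ 10.86.
Both must hold, so w* = max(10.86, 11.70) = 11.70. The average type's constraint binds.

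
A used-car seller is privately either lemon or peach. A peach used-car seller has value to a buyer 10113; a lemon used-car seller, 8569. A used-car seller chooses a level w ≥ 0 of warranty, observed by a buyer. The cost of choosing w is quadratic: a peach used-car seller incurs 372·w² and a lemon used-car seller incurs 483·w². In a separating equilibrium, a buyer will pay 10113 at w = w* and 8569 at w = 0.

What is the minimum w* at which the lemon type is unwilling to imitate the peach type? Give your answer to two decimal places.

The lemon type at w = 0 receives 8569; imitating at w* yields 10113 − 483·w*².
Indifference: 8569 = 10113 − 483·w*², so w*² = (10113 − 8569) / 483 ≈ 3.1967.
w* = √3.1967 ≈ 1.79.

1.79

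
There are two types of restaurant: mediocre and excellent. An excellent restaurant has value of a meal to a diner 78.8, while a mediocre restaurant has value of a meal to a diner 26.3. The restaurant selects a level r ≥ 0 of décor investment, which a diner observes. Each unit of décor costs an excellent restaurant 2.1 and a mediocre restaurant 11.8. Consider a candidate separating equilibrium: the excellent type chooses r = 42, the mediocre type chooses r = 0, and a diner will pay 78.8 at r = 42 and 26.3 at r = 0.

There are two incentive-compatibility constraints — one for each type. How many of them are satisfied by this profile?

Excellent type: signal → 78.8 − 2.1 × 42 = -9.4; deviate to 0 → 26.3. IC fails (-9.4 < 26.3).
Mediocre type: stay at 0 → 26.3; mimic → 78.8 − 11.8 × 42 = -416.8. IC holds (26.3 ≥ -416.8).
1 of 2 constraints hold, so this profile is not an equilibrium.

1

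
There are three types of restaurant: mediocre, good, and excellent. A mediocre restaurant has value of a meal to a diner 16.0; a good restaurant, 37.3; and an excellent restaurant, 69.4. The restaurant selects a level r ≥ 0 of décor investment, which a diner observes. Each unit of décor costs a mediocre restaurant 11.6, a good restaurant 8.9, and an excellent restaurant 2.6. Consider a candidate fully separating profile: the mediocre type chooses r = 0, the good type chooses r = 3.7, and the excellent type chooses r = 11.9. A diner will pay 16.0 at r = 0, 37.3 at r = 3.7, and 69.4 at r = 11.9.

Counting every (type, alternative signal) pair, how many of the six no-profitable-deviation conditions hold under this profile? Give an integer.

Excellent (own payoff 69.4 − 2.6×11.9 = 38.46): to r=0 gives 16.0 → no gain ✓; to r=3.7 gives 37.3 − 2.6×3.7 = 27.68 → no gain ✓.
Good (own payoff 37.3 − 8.9×3.7 = 4.37): to r=0 gives 16.0 → profitable ✗; to r=11.9 gives 69.4 − 8.9×11.9 = -36.51 → no gain ✓.
Mediocre (own payoff 16.0): to r=3.7 gives 37.3 − 11.6×3.7 = -5.62 → no gain ✓; to r=11.9 gives 69.4 − 11.6×11.9 = -68.64 → no gain ✓.
5 of the 6 constraints hold; not an equilibrium.

5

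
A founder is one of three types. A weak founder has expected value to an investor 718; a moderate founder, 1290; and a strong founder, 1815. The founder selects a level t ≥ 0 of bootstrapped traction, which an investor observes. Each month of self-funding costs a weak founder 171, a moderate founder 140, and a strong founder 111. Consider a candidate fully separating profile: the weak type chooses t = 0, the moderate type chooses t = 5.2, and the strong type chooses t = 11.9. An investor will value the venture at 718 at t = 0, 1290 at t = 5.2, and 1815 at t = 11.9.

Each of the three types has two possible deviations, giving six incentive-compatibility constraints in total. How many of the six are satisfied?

3

Moderate (own payoff 1290 − 140×5.2 = 562): to t=0 gives 718 → profitable ✗; to t=11.9 gives 1815 − 140×11.9 = 149 → no gain ✓.
Strong (own payoff 1815 − 111×11.9 = 494.1): to t=0 gives 718 → profitable ✗; to t=5.2 gives 1290 − 111×5.2 = 712.8 → profitable ✗.
Weak (own payoff 718): to t=5.2 gives 1290 − 171×5.2 = 400.8 → no gain ✓; to t=11.9 gives 1815 − 171×11.9 = -219.9 → no gain ✓.
3 of the 6 constraints hold; not an equilibrium.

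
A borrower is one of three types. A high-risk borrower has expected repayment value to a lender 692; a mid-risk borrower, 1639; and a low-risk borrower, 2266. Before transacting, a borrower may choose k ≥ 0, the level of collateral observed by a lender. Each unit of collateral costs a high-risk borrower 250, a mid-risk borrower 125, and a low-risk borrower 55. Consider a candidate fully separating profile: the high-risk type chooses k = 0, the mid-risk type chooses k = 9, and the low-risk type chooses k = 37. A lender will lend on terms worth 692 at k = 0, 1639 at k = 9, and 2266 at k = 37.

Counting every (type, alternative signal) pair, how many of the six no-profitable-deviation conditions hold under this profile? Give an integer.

Mid-risk (own payoff 1639 − 125×9 = 514): to k=0 gives 692 → profitable ✗; to k=37 gives 2266 − 125×37 = -2359 → no gain ✓.
High-risk (own payoff 692): to k=9 gives 1639 − 250×9 = -611 → no gain ✓; to k=37 gives 2266 − 250×37 = -6984 → no gain ✓.
Low-risk (own payoff 2266 − 55×37 = 231): to k=0 gives 692 → profitable ✗; to k=9 gives 1639 − 55×9 = 1144 → profitable ✗.
3 of the 6 constraints hold; not an equilibrium.

3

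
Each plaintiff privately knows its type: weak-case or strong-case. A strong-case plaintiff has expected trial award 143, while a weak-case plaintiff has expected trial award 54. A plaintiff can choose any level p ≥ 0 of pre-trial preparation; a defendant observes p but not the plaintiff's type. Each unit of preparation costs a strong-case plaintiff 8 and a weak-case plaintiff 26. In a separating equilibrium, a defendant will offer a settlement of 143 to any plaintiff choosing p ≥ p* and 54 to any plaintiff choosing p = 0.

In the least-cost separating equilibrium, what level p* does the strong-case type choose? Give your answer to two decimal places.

3.42

A weak-case plaintiff choosing p = 0 receives 54.
Imitating at p* instead would pay 143 at cost 26·p*, netting 143 − 26·p*.
Indifference: 54 = 143 − 26·p*, so p* = (143 − 54) / 26 ≈ 3.42.
This is the weak-case type's binding incentive-compatibility constraint; any p ≥ 3.42 sustains separation on that side.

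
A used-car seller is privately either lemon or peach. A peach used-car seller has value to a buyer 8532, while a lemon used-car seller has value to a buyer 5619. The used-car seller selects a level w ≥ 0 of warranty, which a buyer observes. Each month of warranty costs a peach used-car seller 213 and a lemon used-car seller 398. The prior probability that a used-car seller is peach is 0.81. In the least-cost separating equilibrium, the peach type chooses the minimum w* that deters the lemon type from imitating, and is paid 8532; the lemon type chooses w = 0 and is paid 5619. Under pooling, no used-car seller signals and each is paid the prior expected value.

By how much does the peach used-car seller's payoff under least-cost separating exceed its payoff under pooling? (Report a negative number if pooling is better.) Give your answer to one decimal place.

Least-cost separating signal: w* solves 5619 = 8532 − 398·w*, so w* = (8532 − 5619)/398 ≈ 7.3191.
Peach type's separating payoff: 8532 − 213 × w* = 8532 − 213 × (8532 − 5619)/398 = 8532 − 620469/398 ≈ 6973.033.
Pooling payoff: 0.81 × 8532 + 0.19 × 5619 = 7978.53.
Difference: 6973.033 − 7978.53 = -1005.497, i.e. -1005.5 to one decimal place.
The peach type would prefer the pooling outcome.

-1005.5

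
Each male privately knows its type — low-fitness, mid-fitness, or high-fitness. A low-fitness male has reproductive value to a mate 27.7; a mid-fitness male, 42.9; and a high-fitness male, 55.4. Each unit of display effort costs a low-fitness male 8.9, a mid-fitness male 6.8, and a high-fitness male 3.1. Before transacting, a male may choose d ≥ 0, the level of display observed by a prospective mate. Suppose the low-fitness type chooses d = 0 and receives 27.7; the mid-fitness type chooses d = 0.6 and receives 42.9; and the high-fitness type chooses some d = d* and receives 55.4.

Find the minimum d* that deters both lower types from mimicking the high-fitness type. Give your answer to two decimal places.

Low-fitness type (on-path payoff 27.7) won't mimic when 27.7 ≥ 55.4 − 8.9·d*, i.e. d* ≥ 3.11.
Mid-fitness type (on-path payoff 42.9 − 6.8×0.6 = 38.82) won't mimic when 38.82 ≥ 55.4 − 6.8·d*, i.e. d* ≥ 2.44.
Both must hold, so d* = max(3.11, 2.44) = 3.11. The low-fitness type's constraint binds.

3.11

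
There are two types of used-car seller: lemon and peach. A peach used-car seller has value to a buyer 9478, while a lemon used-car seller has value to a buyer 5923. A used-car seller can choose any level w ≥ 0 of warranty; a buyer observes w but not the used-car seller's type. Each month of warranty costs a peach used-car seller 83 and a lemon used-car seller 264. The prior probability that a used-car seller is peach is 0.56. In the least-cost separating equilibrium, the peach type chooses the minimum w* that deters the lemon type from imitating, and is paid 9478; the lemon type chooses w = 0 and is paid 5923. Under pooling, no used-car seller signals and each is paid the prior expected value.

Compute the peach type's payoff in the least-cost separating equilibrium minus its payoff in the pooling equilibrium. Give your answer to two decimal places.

Least-cost separating signal: w* solves 5923 = 9478 − 264·w*, so w* = (9478 − 5923)/264 ≈ 13.4659.
Peach type's separating payoff: 9478 − 83 × w* = 9478 − 83 × (9478 − 5923)/264 = 9478 − 295065/264 ≈ 8360.3295.
Pooling payoff: 0.56 × 9478 + 0.44 × 5923 = 7913.8.
Difference: 8360.3295 − 7913.8 = 446.5295, i.e. 446.53 to two decimal places.
The peach type prefers to separate.

446.53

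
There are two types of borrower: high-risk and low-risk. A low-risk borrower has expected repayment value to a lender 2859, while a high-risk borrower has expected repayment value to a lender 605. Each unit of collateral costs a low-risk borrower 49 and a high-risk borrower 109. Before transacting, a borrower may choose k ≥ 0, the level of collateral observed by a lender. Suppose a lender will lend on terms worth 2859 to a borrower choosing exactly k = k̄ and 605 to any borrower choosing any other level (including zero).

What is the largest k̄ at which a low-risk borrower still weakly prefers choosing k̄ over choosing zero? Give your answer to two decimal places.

Choosing k̄ yields the low-risk type 2859 − 49·k̄; choosing zero yields 605.
The low-risk type is indifferent at 2859 − 49·k̄ = 605, i.e. k̄ = (2859 − 605) / 49 = 46.00.
For any k̄ above 46.00 the low-risk type would rather pool at zero, so separation collapses.

46.00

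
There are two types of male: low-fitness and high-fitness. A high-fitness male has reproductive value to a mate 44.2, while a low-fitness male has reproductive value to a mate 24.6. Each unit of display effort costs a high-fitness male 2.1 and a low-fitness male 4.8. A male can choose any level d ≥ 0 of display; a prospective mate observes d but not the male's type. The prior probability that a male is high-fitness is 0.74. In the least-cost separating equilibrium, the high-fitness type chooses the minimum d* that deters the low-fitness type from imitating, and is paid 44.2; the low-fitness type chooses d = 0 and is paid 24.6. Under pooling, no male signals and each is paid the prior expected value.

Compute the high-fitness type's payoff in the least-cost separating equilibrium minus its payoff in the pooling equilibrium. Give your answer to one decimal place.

Least-cost separating signal: d* solves 24.6 = 44.2 − 4.8·d*, so d* = (44.2 − 24.6)/4.8 ≈ 4.0833.
High-fitness type's separating payoff: 44.2 − 2.1 × d* = 44.2 − 2.1 × (44.2 − 24.6)/4.8 = 44.2 − 41.16/4.8 = 35.625.
Pooling payoff: 0.74 × 44.2 + 0.26 × 24.6 = 39.104.
Difference: 35.625 − 39.104 = -3.479, i.e. -3.5 to one decimal place.
The high-fitness type would prefer the pooling outcome.

-3.5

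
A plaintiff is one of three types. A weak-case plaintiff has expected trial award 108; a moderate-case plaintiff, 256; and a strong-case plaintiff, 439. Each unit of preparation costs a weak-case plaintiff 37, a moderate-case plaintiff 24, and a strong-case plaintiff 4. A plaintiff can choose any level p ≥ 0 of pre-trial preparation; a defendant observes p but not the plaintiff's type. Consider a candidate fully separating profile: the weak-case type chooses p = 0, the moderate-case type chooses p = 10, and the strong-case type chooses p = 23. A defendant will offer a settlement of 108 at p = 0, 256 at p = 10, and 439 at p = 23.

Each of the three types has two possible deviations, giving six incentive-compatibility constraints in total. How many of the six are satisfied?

5

Strong-case (own payoff 439 − 4×23 = 347): to p=0 gives 108 → no gain ✓; to p=10 gives 256 − 4×10 = 216 → no gain ✓.
Weak-case (own payoff 108): to p=10 gives 256 − 37×10 = -114 → no gain ✓; to p=23 gives 439 − 37×23 = -412 → no gain ✓.
Moderate-case (own payoff 256 − 24×10 = 16): to p=0 gives 108 → profitable ✗; to p=23 gives 439 − 24×23 = -113 → no gain ✓.
5 of the 6 constraints hold; not an equilibrium.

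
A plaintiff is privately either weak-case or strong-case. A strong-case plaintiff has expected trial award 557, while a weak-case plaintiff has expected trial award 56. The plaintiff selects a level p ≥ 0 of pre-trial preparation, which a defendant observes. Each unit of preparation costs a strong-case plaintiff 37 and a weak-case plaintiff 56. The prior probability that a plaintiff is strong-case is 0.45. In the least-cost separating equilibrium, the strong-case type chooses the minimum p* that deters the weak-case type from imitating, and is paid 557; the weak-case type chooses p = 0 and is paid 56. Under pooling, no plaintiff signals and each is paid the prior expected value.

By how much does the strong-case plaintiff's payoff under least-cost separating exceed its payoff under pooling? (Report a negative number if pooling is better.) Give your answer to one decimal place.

Least-cost separating signal: p* solves 56 = 557 − 56·p*, so p* = (557 − 56)/56 ≈ 8.9464.
Strong-case type's separating payoff: 557 − 37 × p* = 557 − 37 × (557 − 56)/56 = 557 − 18537/56 ≈ 225.982.
Pooling payoff: 0.45 × 557 + 0.55 × 56 = 281.45.
Difference: 225.982 − 281.45 = -55.468, i.e. -55.5 to one decimal place.
The strong-case type would prefer the pooling outcome.

-55.5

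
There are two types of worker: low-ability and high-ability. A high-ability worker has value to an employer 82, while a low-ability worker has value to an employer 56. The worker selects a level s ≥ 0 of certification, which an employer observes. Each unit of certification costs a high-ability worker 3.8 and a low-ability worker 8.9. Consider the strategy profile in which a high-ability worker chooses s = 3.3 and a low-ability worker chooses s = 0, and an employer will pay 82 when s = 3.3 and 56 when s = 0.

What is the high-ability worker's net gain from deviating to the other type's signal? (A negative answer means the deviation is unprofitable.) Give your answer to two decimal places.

Playing s = 3.3 the high-ability worker receives 82 − 3.8 × 3.3 = 69.46.
Deviating to s = 0 yields 56 instead.
Gain from deviating: 56 − 69.46 = -13.46.
The gain is negative, so the high-ability type's incentive-compatibility constraint is satisfied.

-13.46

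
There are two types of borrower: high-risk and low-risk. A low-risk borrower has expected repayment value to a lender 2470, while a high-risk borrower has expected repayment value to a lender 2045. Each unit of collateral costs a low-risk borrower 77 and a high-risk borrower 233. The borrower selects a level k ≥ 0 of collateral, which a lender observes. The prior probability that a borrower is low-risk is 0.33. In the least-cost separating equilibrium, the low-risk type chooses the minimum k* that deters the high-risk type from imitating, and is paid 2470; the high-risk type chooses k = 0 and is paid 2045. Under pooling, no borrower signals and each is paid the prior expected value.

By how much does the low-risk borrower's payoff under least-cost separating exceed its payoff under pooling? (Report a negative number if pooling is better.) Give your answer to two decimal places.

144.30

Least-cost separating signal: k* solves 2045 = 2470 − 233·k*, so k* = (2470 − 2045)/233 ≈ 1.8240.
Low-risk type's separating payoff: 2470 − 77 × k* = 2470 − 77 × (2470 − 2045)/233 = 2470 − 32725/233 ≈ 2329.5494.
Pooling payoff: 0.33 × 2470 + 0.67 × 2045 = 2185.25.
Difference: 2329.5494 − 2185.25 = 144.2994, i.e. 144.30 to two decimal places.
The low-risk type prefers to separate.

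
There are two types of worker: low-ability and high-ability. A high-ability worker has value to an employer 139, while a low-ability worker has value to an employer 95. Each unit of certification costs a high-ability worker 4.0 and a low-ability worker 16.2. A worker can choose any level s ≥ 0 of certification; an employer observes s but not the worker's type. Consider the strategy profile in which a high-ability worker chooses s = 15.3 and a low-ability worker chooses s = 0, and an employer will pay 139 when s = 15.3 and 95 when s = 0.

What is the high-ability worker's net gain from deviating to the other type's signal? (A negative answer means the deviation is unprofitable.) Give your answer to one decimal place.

Playing s = 15.3 the high-ability worker receives 139 − 4.0 × 15.3 = 77.8.
Deviating to s = 0 yields 95 instead.
Gain from deviating: 95 − 77.8 = 17.2.
The gain is positive, so the high-ability type's incentive-compatibility constraint is violated — this profile is not a separating equilibrium.

17.2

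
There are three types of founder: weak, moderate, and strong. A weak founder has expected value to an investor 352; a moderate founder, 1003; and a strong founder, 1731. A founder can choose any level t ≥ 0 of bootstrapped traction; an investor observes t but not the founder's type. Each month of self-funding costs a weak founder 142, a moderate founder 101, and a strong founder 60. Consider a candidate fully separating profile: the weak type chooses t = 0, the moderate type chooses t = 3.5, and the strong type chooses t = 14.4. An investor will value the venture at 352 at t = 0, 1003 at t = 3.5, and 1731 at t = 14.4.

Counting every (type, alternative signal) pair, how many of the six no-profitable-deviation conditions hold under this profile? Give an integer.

5

Weak (own payoff 352): to t=3.5 gives 1003 − 142×3.5 = 506 → profitable ✗; to t=14.4 gives 1731 − 142×14.4 = -313.8 → no gain ✓.
Moderate (own payoff 1003 − 101×3.5 = 649.5): to t=0 gives 352 → no gain ✓; to t=14.4 gives 1731 − 101×14.4 = 276.6 → no gain ✓.
Strong (own payoff 1731 − 60×14.4 = 867): to t=0 gives 352 → no gain ✓; to t=3.5 gives 1003 − 60×3.5 = 793 → no gain ✓.
5 of the 6 constraints hold; not an equilibrium.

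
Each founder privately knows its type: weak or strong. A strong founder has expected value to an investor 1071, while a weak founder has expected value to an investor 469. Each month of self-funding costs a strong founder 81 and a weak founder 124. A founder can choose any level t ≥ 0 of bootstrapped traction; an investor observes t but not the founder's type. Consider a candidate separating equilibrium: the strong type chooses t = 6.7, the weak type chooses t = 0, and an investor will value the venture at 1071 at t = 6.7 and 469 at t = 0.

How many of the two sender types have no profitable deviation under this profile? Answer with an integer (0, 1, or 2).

2

Strong type: signal → 1071 − 81 × 6.7 = 528.3; deviate to 0 → 469. IC holds (528.3 ≥ 469).
Weak type: stay at 0 → 469; mimic → 1071 − 124 × 6.7 = 240.2. IC holds (469 ≥ 240.2).
2 of 2 constraints hold, so this is a separating equilibrium.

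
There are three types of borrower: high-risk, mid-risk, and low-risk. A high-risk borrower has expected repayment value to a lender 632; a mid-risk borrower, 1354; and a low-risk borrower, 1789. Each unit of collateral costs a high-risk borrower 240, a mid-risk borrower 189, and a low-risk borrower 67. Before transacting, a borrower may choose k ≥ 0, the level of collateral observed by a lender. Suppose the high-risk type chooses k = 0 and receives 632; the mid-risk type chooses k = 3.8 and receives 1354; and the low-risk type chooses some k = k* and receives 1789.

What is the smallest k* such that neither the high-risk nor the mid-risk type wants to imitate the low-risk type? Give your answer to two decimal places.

6.10

High-risk type (on-path payoff 632) won't mimic when 632 ≥ 1789 − 240·k*, i.e. k* ≥ 4.82.
Mid-risk type (on-path payoff 1354 − 189×3.8 = 635.8) won't mimic when 635.8 ≥ 1789 − 189·k*, i.e. k* ≥ 6.10.
Both must hold, so k* = max(4.82, 6.10) = 6.10. The mid-risk type's constraint binds.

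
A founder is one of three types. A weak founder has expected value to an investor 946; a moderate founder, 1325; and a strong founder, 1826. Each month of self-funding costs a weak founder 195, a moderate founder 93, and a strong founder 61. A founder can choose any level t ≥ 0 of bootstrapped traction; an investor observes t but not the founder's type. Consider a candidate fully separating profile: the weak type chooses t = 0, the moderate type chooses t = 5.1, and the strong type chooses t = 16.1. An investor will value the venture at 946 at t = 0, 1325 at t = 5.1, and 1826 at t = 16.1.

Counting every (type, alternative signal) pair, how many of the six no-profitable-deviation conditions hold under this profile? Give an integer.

3

Moderate (own payoff 1325 − 93×5.1 = 850.7): to t=0 gives 946 → profitable ✗; to t=16.1 gives 1826 − 93×16.1 = 328.7 → no gain ✓.
Weak (own payoff 946): to t=5.1 gives 1325 − 195×5.1 = 330.5 → no gain ✓; to t=16.1 gives 1826 − 195×16.1 = -1313.5 → no gain ✓.
Strong (own payoff 1826 − 61×16.1 = 843.9): to t=0 gives 946 → profitable ✗; to t=5.1 gives 1325 − 61×5.1 = 1013.9 → profitable ✗.
3 of the 6 constraints hold; not an equilibrium.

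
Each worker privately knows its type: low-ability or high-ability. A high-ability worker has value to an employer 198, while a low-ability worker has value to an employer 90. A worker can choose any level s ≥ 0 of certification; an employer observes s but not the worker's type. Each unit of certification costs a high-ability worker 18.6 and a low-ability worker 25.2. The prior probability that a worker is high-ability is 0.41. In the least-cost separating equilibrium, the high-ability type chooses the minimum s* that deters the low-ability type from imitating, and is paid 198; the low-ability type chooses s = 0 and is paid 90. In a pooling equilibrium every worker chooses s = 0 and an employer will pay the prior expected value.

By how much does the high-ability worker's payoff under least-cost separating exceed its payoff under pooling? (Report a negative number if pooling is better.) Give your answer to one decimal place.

-16.0

Least-cost separating signal: s* solves 90 = 198 − 25.2·s*, so s* = (198 − 90)/25.2 ≈ 4.2857.
High-ability type's separating payoff: 198 − 18.6 × s* = 198 − 18.6 × (198 − 90)/25.2 = 198 − 2008.8/25.2 ≈ 118.286.
Pooling payoff: 0.41 × 198 + 0.59 × 90 = 134.28.
Difference: 118.286 − 134.28 = -15.994, i.e. -16.0 to one decimal place.
The high-ability type would prefer the pooling outcome.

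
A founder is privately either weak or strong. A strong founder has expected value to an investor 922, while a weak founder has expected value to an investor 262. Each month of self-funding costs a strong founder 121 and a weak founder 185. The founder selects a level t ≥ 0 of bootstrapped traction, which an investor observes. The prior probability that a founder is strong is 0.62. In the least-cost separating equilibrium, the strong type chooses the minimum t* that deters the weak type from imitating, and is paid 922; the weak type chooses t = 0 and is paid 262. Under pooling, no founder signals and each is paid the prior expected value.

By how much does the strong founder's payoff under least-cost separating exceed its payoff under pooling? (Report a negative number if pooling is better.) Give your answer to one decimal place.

Least-cost separating signal: t* solves 262 = 922 − 185·t*, so t* = (922 − 262)/185 ≈ 3.5676.
Strong type's separating payoff: 922 − 121 × t* = 922 − 121 × (922 − 262)/185 = 922 − 79860/185 ≈ 490.324.
Pooling payoff: 0.62 × 922 + 0.38 × 262 = 671.2.
Difference: 490.324 − 671.2 = -180.876, i.e. -180.9 to one decimal place.
The strong type would prefer the pooling outcome.

-180.9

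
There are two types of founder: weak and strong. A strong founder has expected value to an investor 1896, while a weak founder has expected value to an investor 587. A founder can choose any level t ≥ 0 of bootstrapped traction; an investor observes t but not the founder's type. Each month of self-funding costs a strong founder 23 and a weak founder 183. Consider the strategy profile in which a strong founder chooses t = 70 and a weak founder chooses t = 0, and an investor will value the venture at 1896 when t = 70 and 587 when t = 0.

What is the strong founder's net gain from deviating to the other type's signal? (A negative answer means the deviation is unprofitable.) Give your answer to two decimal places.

301.00

Playing t = 70 the strong founder receives 1896 − 23 × 70 = 286.
Deviating to t = 0 yields 587 instead.
Gain from deviating: 587 − 286 = 301.00.
The gain is positive, so the strong type's incentive-compatibility constraint is violated — this profile is not a separating equilibrium.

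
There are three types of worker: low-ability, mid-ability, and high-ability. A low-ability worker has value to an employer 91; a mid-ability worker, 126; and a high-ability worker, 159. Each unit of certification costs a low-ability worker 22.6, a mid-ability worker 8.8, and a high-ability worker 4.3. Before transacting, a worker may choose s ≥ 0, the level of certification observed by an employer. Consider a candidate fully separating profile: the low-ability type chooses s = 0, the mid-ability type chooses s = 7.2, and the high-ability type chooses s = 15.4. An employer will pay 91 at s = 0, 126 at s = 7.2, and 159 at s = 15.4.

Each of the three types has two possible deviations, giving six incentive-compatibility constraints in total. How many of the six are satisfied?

4

Mid-ability (own payoff 126 − 8.8×7.2 = 62.64): to s=0 gives 91 → profitable ✗; to s=15.4 gives 159 − 8.8×15.4 = 23.48 → no gain ✓.
High-ability (own payoff 159 − 4.3×15.4 = 92.78): to s=0 gives 91 → no gain ✓; to s=7.2 gives 126 − 4.3×7.2 = 95.04 → profitable ✗.
Low-ability (own payoff 91): to s=7.2 gives 126 − 22.6×7.2 = -36.72 → no gain ✓; to s=15.4 gives 159 − 22.6×15.4 = -189.04 → no gain ✓.
4 of the 6 constraints hold; not an equilibrium.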